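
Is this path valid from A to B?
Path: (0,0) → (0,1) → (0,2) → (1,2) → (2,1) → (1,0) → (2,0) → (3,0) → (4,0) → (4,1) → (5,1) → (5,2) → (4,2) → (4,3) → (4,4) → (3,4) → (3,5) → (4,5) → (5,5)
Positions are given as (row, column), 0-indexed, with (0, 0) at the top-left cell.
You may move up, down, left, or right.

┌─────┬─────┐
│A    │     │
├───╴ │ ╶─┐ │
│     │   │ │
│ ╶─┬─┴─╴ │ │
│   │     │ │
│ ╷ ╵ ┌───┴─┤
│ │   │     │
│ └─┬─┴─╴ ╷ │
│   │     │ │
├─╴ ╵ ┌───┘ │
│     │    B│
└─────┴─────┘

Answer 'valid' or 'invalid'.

Checking path validity:
Result: Invalid move at step 4: cannot move from (1, 2) to (2, 1).

invalid

Correct solution:

┌─────┬─────┐
│A → ↓│     │
├───╴ │ ╶─┐ │
│↓ ← ↲│   │ │
│ ╶─┬─┴─╴ │ │
│↓  │     │ │
│ ╷ ╵ ┌───┴─┤
│↓│   │  ↱ ↓│
│ └─┬─┴─╴ ╷ │
│↳ ↓│↱ → ↑│↓│
├─╴ ╵ ┌───┘ │
│  ↳ ↑│    B│
└─────┴─────┘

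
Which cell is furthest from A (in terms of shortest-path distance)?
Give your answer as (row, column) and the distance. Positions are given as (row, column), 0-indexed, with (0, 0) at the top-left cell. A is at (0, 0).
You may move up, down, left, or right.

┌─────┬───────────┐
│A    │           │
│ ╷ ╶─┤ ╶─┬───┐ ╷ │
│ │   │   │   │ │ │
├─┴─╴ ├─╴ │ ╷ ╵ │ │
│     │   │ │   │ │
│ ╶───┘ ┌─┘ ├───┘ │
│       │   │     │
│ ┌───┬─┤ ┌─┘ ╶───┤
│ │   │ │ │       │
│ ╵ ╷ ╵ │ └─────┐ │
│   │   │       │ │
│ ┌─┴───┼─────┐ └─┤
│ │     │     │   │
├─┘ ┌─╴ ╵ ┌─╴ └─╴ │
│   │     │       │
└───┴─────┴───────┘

Computing BFS distances from A to all cells:
Furthest cell: (7, 0)
Distance: 47 steps

Path from A to the furthest cell:

┌─────┬───────────┐
│A ↓  │↱ → → → ↓  │
│ ╷ ╶─┤ ╶─┬───┐ ╷ │
│ │↳ ↓│↑ ↰│↓ ↰│↓│ │
├─┴─╴ ├─╴ │ ╷ ╵ │ │
│↓ ← ↲│↱ ↑│↓│↑ ↲│ │
│ ╶───┘ ┌─┘ ├───┘ │
│↳ → → ↑│↓ ↲│     │
│ ┌───┬─┤ ┌─┘ ╶───┤
│ │   │ │↓│       │
│ ╵ ╷ ╵ │ └─────┐ │
│   │   │↳ → → ↓│ │
│ ┌─┴───┼─────┐ └─┤
│ │↓ ← ↰│↓ ← ↰│↳ ↓│
├─┘ ┌─╴ ╵ ┌─╴ └─╴ │
│B ↲│  ↑ ↲│  ↑ ← ↲│
└───┴─────┴───────┘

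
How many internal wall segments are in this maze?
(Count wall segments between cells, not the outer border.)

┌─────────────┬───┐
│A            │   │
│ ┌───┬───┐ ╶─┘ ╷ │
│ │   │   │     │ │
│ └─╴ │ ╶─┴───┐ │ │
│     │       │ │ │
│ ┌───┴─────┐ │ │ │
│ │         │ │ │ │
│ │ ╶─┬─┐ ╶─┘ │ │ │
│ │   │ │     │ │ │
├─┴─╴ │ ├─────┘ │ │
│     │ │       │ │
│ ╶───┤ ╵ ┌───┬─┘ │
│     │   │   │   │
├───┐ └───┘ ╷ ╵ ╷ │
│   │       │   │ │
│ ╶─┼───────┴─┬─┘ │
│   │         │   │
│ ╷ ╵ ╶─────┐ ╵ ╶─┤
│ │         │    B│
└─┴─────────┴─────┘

Counting internal wall segments:
Total internal walls: 72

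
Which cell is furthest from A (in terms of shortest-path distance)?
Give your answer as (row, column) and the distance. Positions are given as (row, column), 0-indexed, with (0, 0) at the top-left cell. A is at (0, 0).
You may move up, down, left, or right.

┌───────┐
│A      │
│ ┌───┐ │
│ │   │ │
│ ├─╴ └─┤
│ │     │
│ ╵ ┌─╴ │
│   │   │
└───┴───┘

Computing BFS distances from A to all cells:
Furthest cell: (3, 2)
Distance: 9 steps

Path from A to the furthest cell:

┌───────┐
│A      │
│ ┌───┐ │
│↓│   │ │
│ ├─╴ └─┤
│↓│↱ → ↓│
│ ╵ ┌─╴ │
│↳ ↑│B ↲│
└───┴───┘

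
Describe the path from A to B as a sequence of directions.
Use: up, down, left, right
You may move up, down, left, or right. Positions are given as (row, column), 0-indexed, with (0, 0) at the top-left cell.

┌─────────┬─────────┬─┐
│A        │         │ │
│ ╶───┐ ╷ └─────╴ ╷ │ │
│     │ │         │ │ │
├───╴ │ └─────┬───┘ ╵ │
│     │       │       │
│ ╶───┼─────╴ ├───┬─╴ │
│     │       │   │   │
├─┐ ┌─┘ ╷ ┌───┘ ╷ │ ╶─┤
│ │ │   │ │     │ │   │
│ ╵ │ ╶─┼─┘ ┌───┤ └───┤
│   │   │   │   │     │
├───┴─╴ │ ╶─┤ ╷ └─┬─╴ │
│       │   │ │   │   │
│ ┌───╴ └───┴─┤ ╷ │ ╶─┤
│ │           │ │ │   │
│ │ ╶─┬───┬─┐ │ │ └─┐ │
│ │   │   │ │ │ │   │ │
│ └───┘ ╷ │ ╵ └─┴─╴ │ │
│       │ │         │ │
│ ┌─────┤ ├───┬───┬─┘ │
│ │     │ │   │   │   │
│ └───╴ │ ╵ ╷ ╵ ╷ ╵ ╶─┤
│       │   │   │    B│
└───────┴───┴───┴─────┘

Finding the path and converting it to directions:
Path through cells: (0,0) → (0,1) → (0,2) → (0,3) → (1,3) → (2,3) → (2,4) → (2,5) → (2,6) → (3,6) → (3,5) → (3,4) → (3,3) → (4,3) → (4,2) → (5,2) → (5,3) → (6,3) → (6,2) → (6,1) → (6,0) → (7,0) → (8,0) → (9,0) → (9,1) → (9,2) → (9,3) → (8,3) → (8,4) → (9,4) → (10,4) → (11,4) → (11,5) → (10,5) → (10,6) → (11,6) → (11,7) → (10,7) → (10,8) → (11,8) → (11,9) → (11,10)
Directions: right, right, right, down, down, right, right, right, down, left, left, left, down, left, down, right, down, left, left, left, down, down, down, right, right, right, up, right, down, down, down, right, up, right, down, right, up, right, down, right, right

Solution:

┌─────────┬─────────┬─┐
│A → → ↓  │         │ │
│ ╶───┐ ╷ └─────╴ ╷ │ │
│     │↓│         │ │ │
├───╴ │ └─────┬───┘ ╵ │
│     │↳ → → ↓│       │
│ ╶───┼─────╴ ├───┬─╴ │
│     │↓ ← ← ↲│   │   │
├─┐ ┌─┘ ╷ ┌───┘ ╷ │ ╶─┤
│ │ │↓ ↲│ │     │ │   │
│ ╵ │ ╶─┼─┘ ┌───┤ └───┤
│   │↳ ↓│   │   │     │
├───┴─╴ │ ╶─┤ ╷ └─┬─╴ │
│↓ ← ← ↲│   │ │   │   │
│ ┌───╴ └───┴─┤ ╷ │ ╶─┤
│↓│           │ │ │   │
│ │ ╶─┬───┬─┐ │ │ └─┐ │
│↓│   │↱ ↓│ │ │ │   │ │
│ └───┘ ╷ │ ╵ └─┴─╴ │ │
│↳ → → ↑│↓│         │ │
│ ┌─────┤ ├───┬───┬─┘ │
│ │     │↓│↱ ↓│↱ ↓│   │
│ └───╴ │ ╵ ╷ ╵ ╷ ╵ ╶─┤
│       │↳ ↑│↳ ↑│↳ → B│
└───────┴───┴───┴─────┘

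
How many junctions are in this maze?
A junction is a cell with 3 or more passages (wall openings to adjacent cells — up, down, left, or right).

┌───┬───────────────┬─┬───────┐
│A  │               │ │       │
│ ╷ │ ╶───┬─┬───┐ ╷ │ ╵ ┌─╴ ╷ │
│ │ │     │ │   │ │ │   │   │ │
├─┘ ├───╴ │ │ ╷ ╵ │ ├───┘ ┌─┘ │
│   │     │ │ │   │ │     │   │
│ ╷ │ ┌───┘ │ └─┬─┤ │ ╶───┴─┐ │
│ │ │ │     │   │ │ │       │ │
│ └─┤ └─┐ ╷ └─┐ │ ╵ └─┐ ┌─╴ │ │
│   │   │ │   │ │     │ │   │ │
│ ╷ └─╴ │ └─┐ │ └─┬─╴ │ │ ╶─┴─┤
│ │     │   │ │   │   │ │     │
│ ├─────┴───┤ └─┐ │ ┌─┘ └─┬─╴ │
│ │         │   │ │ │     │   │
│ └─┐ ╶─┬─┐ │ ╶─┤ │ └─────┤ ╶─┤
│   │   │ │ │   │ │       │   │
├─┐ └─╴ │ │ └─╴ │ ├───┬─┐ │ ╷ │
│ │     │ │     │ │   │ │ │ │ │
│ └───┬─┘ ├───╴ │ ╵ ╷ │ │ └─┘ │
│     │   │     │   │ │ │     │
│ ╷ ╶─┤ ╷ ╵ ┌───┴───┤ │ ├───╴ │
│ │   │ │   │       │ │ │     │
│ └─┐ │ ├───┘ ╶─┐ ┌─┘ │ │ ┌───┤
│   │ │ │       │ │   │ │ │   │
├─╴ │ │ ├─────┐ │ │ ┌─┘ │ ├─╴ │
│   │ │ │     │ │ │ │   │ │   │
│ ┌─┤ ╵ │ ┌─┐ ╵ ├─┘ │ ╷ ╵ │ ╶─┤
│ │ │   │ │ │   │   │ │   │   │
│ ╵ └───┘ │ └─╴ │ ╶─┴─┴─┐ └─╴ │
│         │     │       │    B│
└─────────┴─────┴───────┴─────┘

Checking each cell for number of passages:

Junctions found (3+ passages):
  (0, 8): 3 passages
  (0, 13): 3 passages
  (2, 1): 3 passages
  (2, 14): 3 passages
  (3, 4): 3 passages
  (3, 5): 3 passages
  (3, 11): 3 passages
  (4, 0): 3 passages
  (4, 9): 3 passages
  (6, 2): 3 passages
  (6, 6): 3 passages
  (6, 11): 3 passages
  (7, 13): 3 passages
  (8, 7): 3 passages
  (9, 0): 3 passages
  (9, 1): 3 passages
  (9, 4): 3 passages
  (9, 14): 3 passages
  (10, 8): 3 passages
  (11, 6): 3 passages
  (12, 11): 3 passages
  (13, 7): 3 passages
  (13, 12): 3 passages
  (14, 1): 3 passages
Total junctions: 24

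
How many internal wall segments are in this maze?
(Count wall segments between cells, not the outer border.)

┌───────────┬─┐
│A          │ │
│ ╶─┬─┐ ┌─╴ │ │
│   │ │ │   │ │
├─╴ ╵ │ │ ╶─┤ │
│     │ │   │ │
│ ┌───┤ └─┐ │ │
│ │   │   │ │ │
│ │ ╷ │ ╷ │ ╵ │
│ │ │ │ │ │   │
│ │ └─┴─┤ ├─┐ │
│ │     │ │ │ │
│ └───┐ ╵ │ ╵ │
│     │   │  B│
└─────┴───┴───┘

Counting internal wall segments:
Total internal walls: 36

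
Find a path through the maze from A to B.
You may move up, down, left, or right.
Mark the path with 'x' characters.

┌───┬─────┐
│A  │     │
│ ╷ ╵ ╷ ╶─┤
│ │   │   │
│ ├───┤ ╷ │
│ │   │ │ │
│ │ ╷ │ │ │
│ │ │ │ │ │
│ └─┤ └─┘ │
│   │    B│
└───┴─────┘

Finding the shortest path through the maze:
Path length: 10 steps
Directions: right → down → right → up → right → down → right → down → down → down

Solution:

┌───┬─────┐
│A x│x x  │
│ ╷ ╵ ╷ ╶─┤
│ │x x│x x│
│ ├───┤ ╷ │
│ │   │ │x│
│ │ ╷ │ │ │
│ │ │ │ │x│
│ └─┤ └─┘ │
│   │    B│
└───┴─────┘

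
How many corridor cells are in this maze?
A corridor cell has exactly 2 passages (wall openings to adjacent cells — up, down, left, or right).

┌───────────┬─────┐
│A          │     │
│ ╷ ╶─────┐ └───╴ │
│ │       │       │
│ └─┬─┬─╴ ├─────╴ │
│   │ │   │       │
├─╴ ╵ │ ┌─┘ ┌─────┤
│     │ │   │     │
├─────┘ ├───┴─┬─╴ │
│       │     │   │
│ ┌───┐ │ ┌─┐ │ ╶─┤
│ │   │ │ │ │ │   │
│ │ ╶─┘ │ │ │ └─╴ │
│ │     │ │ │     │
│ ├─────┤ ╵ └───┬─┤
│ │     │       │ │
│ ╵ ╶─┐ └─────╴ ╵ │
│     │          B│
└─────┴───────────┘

Counting cells with exactly 2 passages:
Total corridor cells: 65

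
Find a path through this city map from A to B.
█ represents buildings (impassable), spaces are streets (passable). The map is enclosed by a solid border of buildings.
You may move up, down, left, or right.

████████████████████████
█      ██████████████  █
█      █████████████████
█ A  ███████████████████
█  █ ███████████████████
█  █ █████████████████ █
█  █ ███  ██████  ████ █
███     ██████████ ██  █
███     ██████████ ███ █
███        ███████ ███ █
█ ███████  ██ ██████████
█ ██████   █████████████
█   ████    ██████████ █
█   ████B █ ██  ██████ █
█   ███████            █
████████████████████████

Finding the shortest path from A to B:
Movement: cardinal only
Path length: 18 steps
Directions: right → right → down → down → down → down → down → down → right → right → right → right → right → down → down → down → down → left

Solution:

████████████████████████
█      ██████████████  █
█      █████████████████
█ A→↓███████████████████
█  █↓███████████████████
█  █↓█████████████████ █
█  █↓███  ██████  ████ █
███ ↓   ██████████ ██  █
███ ↓   ██████████ ███ █
███ ↳→→→→↓ ███████ ███ █
█ ███████↓ ██ ██████████
█ ██████ ↓ █████████████
█   ████ ↓  ██████████ █
█   ████B↲█ ██  ██████ █
█   ███████            █
████████████████████████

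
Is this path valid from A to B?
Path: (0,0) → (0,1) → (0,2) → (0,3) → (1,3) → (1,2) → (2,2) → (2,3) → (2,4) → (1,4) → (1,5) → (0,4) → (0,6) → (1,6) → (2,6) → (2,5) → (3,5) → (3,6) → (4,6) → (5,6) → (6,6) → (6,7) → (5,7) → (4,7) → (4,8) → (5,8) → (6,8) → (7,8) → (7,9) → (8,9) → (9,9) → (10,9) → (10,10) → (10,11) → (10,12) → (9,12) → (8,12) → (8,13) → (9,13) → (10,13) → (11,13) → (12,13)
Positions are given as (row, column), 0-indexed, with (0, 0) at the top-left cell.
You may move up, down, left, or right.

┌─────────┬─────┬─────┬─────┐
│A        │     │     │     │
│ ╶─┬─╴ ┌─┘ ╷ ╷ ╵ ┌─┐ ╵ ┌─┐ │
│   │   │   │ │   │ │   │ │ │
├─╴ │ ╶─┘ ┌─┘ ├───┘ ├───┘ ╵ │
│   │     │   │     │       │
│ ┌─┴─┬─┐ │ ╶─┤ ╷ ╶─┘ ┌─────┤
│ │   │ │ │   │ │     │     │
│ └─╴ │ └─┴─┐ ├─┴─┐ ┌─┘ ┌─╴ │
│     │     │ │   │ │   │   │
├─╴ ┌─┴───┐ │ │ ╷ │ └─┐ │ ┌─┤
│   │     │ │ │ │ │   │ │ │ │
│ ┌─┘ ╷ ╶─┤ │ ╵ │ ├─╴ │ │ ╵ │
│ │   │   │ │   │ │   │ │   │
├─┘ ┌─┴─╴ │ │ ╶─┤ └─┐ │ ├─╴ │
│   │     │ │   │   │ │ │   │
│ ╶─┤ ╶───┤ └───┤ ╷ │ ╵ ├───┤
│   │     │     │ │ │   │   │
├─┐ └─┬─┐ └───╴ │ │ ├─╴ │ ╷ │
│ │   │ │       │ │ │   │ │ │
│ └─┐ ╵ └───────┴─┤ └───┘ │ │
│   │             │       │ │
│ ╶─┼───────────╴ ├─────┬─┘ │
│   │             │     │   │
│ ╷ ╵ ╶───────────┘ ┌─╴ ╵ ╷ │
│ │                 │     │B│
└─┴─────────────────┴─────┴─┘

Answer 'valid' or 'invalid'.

Checking path validity:
Result: Invalid move at step 11: cannot move from (1, 5) to (0, 4).

invalid

Correct solution:

┌─────────┬─────┬─────┬─────┐
│A → → ↓  │↱ ↓  │     │     │
│ ╶─┬─╴ ┌─┘ ╷ ╷ ╵ ┌─┐ ╵ ┌─┐ │
│   │↓ ↲│↱ ↑│↓│   │ │   │ │ │
├─╴ │ ╶─┘ ┌─┘ ├───┘ ├───┘ ╵ │
│   │↳ → ↑│↓ ↲│     │       │
│ ┌─┴─┬─┐ │ ╶─┤ ╷ ╶─┘ ┌─────┤
│ │   │ │ │↳ ↓│ │     │     │
│ └─╴ │ └─┴─┐ ├─┴─┐ ┌─┘ ┌─╴ │
│     │     │↓│↱ ↓│ │   │   │
├─╴ ┌─┴───┐ │ │ ╷ │ └─┐ │ ┌─┤
│   │     │ │↓│↑│↓│   │ │ │ │
│ ┌─┘ ╷ ╶─┤ │ ╵ │ ├─╴ │ │ ╵ │
│ │   │   │ │↳ ↑│↓│   │ │   │
├─┘ ┌─┴─╴ │ │ ╶─┤ └─┐ │ ├─╴ │
│   │     │ │   │↳ ↓│ │ │   │
│ ╶─┤ ╶───┤ └───┤ ╷ │ ╵ ├───┤
│   │     │     │ │↓│   │↱ ↓│
├─┐ └─┬─┐ └───╴ │ │ ├─╴ │ ╷ │
│ │   │ │       │ │↓│   │↑│↓│
│ └─┐ ╵ └───────┴─┤ └───┘ │ │
│   │             │↳ → → ↑│↓│
│ ╶─┼───────────╴ ├─────┬─┘ │
│   │             │     │  ↓│
│ ╷ ╵ ╶───────────┘ ┌─╴ ╵ ╷ │
│ │                 │     │B│
└─┴─────────────────┴─────┴─┘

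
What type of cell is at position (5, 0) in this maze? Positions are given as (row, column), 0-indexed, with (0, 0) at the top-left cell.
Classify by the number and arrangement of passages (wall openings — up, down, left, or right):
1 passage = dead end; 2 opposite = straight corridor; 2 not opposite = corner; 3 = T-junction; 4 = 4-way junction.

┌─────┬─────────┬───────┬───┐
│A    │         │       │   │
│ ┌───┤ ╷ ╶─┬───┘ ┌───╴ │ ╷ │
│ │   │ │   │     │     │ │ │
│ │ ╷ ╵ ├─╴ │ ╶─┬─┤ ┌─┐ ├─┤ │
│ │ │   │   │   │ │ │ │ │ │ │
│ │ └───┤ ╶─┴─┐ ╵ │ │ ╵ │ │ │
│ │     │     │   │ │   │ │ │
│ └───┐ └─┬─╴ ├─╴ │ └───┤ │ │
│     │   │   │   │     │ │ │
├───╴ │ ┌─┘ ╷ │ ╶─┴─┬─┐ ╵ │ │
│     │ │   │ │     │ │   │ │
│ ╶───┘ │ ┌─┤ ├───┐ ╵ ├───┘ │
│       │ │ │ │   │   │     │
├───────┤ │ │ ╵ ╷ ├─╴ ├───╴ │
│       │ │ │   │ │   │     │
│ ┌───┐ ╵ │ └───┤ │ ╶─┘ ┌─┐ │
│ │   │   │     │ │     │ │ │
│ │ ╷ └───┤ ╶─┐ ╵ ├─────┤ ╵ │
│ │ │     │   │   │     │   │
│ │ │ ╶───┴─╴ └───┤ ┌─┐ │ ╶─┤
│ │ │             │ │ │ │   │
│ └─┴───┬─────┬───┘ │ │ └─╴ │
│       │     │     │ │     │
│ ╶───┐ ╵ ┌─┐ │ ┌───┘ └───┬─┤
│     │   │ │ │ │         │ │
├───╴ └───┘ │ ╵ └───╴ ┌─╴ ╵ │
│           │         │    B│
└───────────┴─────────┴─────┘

Checking cell at (5, 0):
Number of passages: 2
Cell type: corner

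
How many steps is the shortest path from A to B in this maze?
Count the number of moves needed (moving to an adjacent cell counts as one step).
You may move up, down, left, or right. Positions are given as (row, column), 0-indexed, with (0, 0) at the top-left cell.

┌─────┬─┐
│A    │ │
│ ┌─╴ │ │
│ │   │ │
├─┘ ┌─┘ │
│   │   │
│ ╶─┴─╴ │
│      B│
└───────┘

Using BFS to find shortest path:
Start: (0, 0), End: (3, 3)
Path found:
(0,0) → (0,1) → (0,2) → (1,2) → (1,1) → (2,1) → (2,0) → (3,0) → (3,1) → (3,2) → (3,3)
Number of steps: 10

Solution:

┌─────┬─┐
│A → ↓│ │
│ ┌─╴ │ │
│ │↓ ↲│ │
├─┘ ┌─┘ │
│↓ ↲│   │
│ ╶─┴─╴ │
│↳ → → B│
└───────┘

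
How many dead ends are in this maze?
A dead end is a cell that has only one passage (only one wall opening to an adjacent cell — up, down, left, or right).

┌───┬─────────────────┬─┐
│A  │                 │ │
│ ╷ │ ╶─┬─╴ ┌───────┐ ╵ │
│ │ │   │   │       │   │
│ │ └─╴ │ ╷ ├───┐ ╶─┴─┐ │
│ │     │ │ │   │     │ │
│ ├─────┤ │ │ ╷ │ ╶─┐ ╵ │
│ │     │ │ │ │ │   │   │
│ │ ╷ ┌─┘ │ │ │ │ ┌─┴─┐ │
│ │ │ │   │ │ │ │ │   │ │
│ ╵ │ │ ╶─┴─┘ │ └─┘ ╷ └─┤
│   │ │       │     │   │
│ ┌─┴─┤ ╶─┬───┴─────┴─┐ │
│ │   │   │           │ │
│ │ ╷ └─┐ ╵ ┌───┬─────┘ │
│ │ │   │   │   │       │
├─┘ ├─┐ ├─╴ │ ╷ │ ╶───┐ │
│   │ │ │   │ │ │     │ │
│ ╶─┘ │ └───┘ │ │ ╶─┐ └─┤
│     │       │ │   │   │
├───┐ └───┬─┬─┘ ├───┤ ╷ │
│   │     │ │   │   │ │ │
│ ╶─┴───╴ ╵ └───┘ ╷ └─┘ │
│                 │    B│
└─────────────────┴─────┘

Checking each cell for number of passages:

Dead ends found at positions:
  (0, 11)
  (1, 6)
  (1, 9)
  (3, 3)
  (3, 9)
  (4, 5)
  (4, 8)
  (4, 11)
  (5, 2)
  (6, 10)
  (7, 0)
  (8, 2)
  (8, 4)
  (8, 11)
  (9, 9)
  (10, 1)
  (10, 5)
  (10, 6)
  (10, 10)
Total dead ends: 19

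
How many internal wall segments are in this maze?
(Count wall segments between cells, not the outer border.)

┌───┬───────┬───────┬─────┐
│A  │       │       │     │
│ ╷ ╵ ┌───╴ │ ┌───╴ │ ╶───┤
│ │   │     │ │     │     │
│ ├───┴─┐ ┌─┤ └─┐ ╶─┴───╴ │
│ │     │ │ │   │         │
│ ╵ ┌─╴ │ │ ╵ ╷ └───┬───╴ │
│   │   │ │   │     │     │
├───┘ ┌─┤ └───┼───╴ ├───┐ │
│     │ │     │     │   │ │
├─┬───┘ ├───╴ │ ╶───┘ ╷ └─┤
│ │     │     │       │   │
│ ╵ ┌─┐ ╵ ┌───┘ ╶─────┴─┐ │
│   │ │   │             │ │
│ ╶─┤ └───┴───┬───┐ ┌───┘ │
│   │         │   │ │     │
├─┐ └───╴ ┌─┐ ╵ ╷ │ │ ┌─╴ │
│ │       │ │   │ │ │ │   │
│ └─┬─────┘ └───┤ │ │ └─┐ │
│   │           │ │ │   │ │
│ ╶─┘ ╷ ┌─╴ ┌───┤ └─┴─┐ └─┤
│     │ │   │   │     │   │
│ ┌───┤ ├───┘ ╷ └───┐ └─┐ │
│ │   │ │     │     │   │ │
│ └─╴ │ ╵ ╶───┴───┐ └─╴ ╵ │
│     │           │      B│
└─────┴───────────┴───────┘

Counting internal wall segments:
Total internal walls: 144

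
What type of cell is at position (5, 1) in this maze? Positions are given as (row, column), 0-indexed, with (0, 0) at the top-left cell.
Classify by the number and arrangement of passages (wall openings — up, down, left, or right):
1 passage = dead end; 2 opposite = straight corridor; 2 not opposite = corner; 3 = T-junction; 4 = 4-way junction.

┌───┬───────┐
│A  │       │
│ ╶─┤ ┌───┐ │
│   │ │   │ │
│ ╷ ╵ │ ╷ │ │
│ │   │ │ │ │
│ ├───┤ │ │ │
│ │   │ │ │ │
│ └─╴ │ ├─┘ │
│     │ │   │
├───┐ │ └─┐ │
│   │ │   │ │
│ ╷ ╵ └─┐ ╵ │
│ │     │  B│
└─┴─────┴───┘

Checking cell at (5, 1):
Number of passages: 2
Cell type: corner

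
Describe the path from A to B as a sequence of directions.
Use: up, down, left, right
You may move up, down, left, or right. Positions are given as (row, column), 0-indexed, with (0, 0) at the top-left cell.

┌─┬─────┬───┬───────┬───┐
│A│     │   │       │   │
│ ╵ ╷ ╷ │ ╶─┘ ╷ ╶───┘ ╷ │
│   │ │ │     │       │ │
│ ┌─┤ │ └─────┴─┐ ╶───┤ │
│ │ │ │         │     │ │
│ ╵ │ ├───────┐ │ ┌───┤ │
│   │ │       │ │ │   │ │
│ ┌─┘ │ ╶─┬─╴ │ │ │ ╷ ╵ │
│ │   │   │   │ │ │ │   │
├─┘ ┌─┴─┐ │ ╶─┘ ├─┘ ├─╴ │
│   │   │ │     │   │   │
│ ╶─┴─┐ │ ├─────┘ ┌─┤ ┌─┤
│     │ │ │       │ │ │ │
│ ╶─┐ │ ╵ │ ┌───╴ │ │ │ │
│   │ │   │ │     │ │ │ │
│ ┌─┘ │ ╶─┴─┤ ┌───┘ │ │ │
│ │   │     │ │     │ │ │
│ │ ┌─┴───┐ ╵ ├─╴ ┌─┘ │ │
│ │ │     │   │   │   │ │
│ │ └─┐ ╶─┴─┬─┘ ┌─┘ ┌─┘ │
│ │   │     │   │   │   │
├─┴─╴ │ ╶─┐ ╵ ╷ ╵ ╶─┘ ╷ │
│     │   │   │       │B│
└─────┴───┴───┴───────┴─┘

Finding the path and converting it to directions:
Path through cells: (0,0) → (1,0) → (1,1) → (0,1) → (0,2) → (0,3) → (1,3) → (2,3) → (2,4) → (2,5) → (2,6) → (2,7) → (3,7) → (4,7) → (5,7) → (5,6) → (5,5) → (4,5) → (4,6) → (3,6) → (3,5) → (3,4) → (3,3) → (4,3) → (4,4) → (5,4) → (6,4) → (7,4) → (7,3) → (8,3) → (8,4) → (8,5) → (9,5) → (9,6) → (8,6) → (7,6) → (7,7) → (7,8) → (6,8) → (5,8) → (5,9) → (4,9) → (3,9) → (3,10) → (4,10) → (4,11) → (5,11) → (5,10) → (6,10) → (7,10) → (8,10) → (9,10) → (9,9) → (10,9) → (10,8) → (11,8) → (11,9) → (11,10) → (10,10) → (10,11) → (11,11)
Directions: down, right, up, right, right, down, down, right, right, right, right, down, down, down, left, left, up, right, up, left, left, left, down, right, down, down, down, left, down, right, right, down, right, up, up, right, right, up, up, right, up, up, right, down, right, down, left, down, down, down, down, left, down, left, down, right, right, up, right, down

Solution:

┌─┬─────┬───┬───────┬───┐
│A│↱ → ↓│   │       │   │
│ ╵ ╷ ╷ │ ╶─┘ ╷ ╶───┘ ╷ │
│↳ ↑│ │↓│     │       │ │
│ ┌─┤ │ └─────┴─┐ ╶───┤ │
│ │ │ │↳ → → → ↓│     │ │
│ ╵ │ ├───────┐ │ ┌───┤ │
│   │ │↓ ← ← ↰│↓│ │↱ ↓│ │
│ ┌─┘ │ ╶─┬─╴ │ │ │ ╷ ╵ │
│ │   │↳ ↓│↱ ↑│↓│ │↑│↳ ↓│
├─┘ ┌─┴─┐ │ ╶─┘ ├─┘ ├─╴ │
│   │   │↓│↑ ← ↲│↱ ↑│↓ ↲│
│ ╶─┴─┐ │ ├─────┘ ┌─┤ ┌─┤
│     │ │↓│      ↑│ │↓│ │
│ ╶─┐ │ ╵ │ ┌───╴ │ │ │ │
│   │ │↓ ↲│ │↱ → ↑│ │↓│ │
│ ┌─┘ │ ╶─┴─┤ ┌───┘ │ │ │
│ │   │↳ → ↓│↑│     │↓│ │
│ │ ┌─┴───┐ ╵ ├─╴ ┌─┘ │ │
│ │ │     │↳ ↑│   │↓ ↲│ │
│ │ └─┐ ╶─┴─┬─┘ ┌─┘ ┌─┘ │
│ │   │     │   │↓ ↲│↱ ↓│
├─┴─╴ │ ╶─┐ ╵ ╷ ╵ ╶─┘ ╷ │
│     │   │   │  ↳ → ↑│B│
└─────┴───┴───┴───────┴─┘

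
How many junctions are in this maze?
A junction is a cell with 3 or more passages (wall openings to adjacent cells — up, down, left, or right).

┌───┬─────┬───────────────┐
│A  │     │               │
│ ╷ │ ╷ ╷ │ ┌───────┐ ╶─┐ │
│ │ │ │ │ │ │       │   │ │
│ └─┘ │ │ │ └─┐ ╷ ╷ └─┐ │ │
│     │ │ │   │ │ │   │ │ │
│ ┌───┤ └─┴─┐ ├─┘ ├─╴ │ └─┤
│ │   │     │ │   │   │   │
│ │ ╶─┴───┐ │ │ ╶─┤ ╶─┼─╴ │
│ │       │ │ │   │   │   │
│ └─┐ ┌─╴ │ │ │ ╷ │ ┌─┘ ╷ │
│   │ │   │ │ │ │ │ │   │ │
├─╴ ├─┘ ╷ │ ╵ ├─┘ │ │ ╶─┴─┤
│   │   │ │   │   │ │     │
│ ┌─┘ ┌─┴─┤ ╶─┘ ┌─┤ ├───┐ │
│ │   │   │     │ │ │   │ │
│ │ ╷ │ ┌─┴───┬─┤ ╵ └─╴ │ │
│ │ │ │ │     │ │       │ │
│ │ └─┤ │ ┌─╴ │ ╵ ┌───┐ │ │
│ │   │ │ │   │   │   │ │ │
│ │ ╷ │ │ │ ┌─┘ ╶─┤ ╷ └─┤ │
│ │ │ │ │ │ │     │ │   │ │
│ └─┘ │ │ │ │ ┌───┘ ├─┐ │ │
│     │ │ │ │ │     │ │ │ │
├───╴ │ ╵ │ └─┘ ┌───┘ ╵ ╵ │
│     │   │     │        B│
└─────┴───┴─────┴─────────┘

Checking each cell for number of passages:

Junctions found (3+ passages):
  (0, 3): 3 passages
  (0, 10): 3 passages
  (1, 7): 3 passages
  (1, 8): 3 passages
  (2, 0): 3 passages
  (4, 2): 3 passages
  (4, 7): 3 passages
  (4, 9): 3 passages
  (4, 12): 3 passages
  (5, 4): 3 passages
  (6, 5): 3 passages
  (7, 2): 3 passages
  (8, 8): 3 passages
  (8, 9): 3 passages
  (8, 11): 3 passages
  (9, 1): 3 passages
  (9, 7): 3 passages
  (10, 7): 3 passages
  (11, 2): 3 passages
  (12, 10): 3 passages
  (12, 11): 3 passages
Total junctions: 21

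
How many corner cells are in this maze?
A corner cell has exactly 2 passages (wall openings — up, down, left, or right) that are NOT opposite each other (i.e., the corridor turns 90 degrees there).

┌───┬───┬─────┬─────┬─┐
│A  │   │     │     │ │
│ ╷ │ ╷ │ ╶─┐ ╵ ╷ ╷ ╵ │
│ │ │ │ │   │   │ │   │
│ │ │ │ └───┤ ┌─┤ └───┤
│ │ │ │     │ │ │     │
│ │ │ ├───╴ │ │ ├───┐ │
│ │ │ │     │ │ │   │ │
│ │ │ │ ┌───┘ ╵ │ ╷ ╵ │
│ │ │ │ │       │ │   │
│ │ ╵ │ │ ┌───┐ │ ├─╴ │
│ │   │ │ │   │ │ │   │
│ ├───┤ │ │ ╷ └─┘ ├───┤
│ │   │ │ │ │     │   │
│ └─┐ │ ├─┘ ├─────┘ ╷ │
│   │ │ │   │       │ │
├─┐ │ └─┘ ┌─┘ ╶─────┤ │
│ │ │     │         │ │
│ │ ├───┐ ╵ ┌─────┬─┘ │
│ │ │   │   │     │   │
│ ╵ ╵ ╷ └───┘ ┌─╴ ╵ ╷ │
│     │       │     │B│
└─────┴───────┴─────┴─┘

Counting corner cells (2 non-opposite passages):
Total corners: 52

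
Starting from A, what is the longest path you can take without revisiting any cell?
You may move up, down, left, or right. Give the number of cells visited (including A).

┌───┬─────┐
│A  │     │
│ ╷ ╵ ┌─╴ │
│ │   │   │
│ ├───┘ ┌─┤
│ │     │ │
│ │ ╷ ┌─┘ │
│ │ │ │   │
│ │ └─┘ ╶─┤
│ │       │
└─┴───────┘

Finding longest simple path using DFS:
Start: (0, 0)
Longest path visits 19 cells
Path: A → right → down → right → up → right → right → down → left → down → left → left → down → down → right → right → up → right → up

Solution:

┌───┬─────┐
│A ↓│↱ → ↓│
│ ╷ ╵ ┌─╴ │
│ │↳ ↑│↓ ↲│
│ ├───┘ ┌─┤
│ │↓ ← ↲│B│
│ │ ╷ ┌─┘ │
│ │↓│ │↱ ↑│
│ │ └─┘ ╶─┤
│ │↳ → ↑  │
└─┴───────┘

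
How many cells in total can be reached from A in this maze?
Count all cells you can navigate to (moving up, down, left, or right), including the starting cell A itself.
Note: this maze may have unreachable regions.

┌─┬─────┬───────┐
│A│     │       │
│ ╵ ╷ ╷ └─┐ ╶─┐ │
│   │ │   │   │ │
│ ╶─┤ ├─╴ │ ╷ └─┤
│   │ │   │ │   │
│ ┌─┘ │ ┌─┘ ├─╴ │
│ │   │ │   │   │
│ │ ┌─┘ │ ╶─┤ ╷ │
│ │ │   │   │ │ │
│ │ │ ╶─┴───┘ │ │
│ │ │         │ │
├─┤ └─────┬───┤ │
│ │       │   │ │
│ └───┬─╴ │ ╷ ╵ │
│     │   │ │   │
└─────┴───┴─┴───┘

Using BFS/flood-fill to find all reachable cells from A:
Maze size: 8 × 8 = 64 total cells
4 cell(s) are walled off and cannot be reached from A.
Reachable cells: 60

Reachable region (· marks reachable cells):

┌─┬─────┬───────┐
│A│· · ·│· · · ·│
│ ╵ ╷ ╷ └─┐ ╶─┐ │
│· ·│·│· ·│· ·│·│
│ ╶─┤ ├─╴ │ ╷ └─┤
│· ·│·│· ·│·│· ·│
│ ┌─┘ │ ┌─┘ ├─╴ │
│·│· ·│·│· ·│· ·│
│ │ ┌─┘ │ ╶─┤ ╷ │
│·│·│· ·│· ·│·│·│
│ │ │ ╶─┴───┘ │ │
│·│·│· · · · ·│·│
├─┤ └─────┬───┤ │
│ │· · · ·│· ·│·│
│ └───┬─╴ │ ╷ ╵ │
│     │· ·│·│· ·│
└─────┴───┴─┴───┘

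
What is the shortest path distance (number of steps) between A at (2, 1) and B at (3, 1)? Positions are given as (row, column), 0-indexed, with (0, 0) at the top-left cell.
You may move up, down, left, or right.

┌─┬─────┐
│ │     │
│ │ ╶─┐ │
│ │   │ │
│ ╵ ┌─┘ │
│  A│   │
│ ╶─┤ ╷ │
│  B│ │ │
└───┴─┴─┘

Finding path from (2, 1) to (3, 1):
Path: (2,1) → (2,0) → (3,0) → (3,1)
Distance: 3 steps

Solution:

┌─┬─────┐
│ │     │
│ │ ╶─┐ │
│ │   │ │
│ ╵ ┌─┘ │
│↓ A│   │
│ ╶─┤ ╷ │
│↳ B│ │ │
└───┴─┴─┘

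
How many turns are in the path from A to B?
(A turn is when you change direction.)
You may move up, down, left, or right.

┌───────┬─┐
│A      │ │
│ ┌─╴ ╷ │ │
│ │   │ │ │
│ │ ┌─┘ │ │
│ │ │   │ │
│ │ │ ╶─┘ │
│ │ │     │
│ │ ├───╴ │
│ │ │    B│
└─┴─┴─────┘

Directions: right, right, right, down, down, left, down, right, right, down
Number of turns: 5

Solution:

┌───────┬─┐
│A → → ↓│ │
│ ┌─╴ ╷ │ │
│ │   │↓│ │
│ │ ┌─┘ │ │
│ │ │↓ ↲│ │
│ │ │ ╶─┘ │
│ │ │↳ → ↓│
│ │ ├───╴ │
│ │ │    B│
└─┴─┴─────┘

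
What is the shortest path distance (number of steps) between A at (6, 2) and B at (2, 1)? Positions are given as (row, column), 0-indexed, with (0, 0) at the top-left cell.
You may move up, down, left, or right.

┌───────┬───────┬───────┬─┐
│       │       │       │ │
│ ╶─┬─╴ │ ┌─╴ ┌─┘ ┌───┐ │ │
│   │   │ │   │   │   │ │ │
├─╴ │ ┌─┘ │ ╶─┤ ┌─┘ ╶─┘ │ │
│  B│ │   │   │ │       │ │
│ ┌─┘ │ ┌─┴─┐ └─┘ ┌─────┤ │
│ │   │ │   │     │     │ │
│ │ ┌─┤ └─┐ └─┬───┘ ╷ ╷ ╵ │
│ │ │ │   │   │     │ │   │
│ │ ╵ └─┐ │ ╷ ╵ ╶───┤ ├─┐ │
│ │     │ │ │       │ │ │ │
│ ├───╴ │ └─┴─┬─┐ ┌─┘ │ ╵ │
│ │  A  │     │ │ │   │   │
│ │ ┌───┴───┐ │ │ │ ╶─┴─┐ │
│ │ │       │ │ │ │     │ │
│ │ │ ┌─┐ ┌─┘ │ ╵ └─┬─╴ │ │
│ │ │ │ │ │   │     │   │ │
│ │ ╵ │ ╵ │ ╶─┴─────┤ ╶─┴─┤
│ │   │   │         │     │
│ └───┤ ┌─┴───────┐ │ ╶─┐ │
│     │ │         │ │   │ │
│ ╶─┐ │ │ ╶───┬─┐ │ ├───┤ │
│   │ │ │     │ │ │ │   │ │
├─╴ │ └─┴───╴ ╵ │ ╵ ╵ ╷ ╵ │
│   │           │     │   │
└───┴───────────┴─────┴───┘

Finding path from (6, 2) to (2, 1):
Path: (6,2) → (6,3) → (5,3) → (5,2) → (5,1) → (4,1) → (3,1) → (3,2) → (2,2) → (1,2) → (1,3) → (0,3) → (0,2) → (0,1) → (0,0) → (1,0) → (1,1) → (2,1)
Distance: 17 steps

Solution:

┌───────┬───────┬───────┬─┐
│↓ ← ← ↰│       │       │ │
│ ╶─┬─╴ │ ┌─╴ ┌─┘ ┌───┐ │ │
│↳ ↓│↱ ↑│ │   │   │   │ │ │
├─╴ │ ┌─┘ │ ╶─┤ ┌─┘ ╶─┘ │ │
│  B│↑│   │   │ │       │ │
│ ┌─┘ │ ┌─┴─┐ └─┘ ┌─────┤ │
│ │↱ ↑│ │   │     │     │ │
│ │ ┌─┤ └─┐ └─┬───┘ ╷ ╷ ╵ │
│ │↑│ │   │   │     │ │   │
│ │ ╵ └─┐ │ ╷ ╵ ╶───┤ ├─┐ │
│ │↑ ← ↰│ │ │       │ │ │ │
│ ├───╴ │ └─┴─┬─┐ ┌─┘ │ ╵ │
│ │  A ↑│     │ │ │   │   │
│ │ ┌───┴───┐ │ │ │ ╶─┴─┐ │
│ │ │       │ │ │ │     │ │
│ │ │ ┌─┐ ┌─┘ │ ╵ └─┬─╴ │ │
│ │ │ │ │ │   │     │   │ │
│ │ ╵ │ ╵ │ ╶─┴─────┤ ╶─┴─┤
│ │   │   │         │     │
│ └───┤ ┌─┴───────┐ │ ╶─┐ │
│     │ │         │ │   │ │
│ ╶─┐ │ │ ╶───┬─┐ │ ├───┤ │
│   │ │ │     │ │ │ │   │ │
├─╴ │ └─┴───╴ ╵ │ ╵ ╵ ╷ ╵ │
│   │           │     │   │
└───┴───────────┴─────┴───┘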